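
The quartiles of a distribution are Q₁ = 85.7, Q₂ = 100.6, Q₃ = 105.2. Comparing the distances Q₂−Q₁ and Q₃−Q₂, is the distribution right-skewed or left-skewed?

left-skewed

Q₂ − Q₁ = 14.9;  Q₃ − Q₂ = 4.6
Q₂ − Q₁ > Q₃ − Q₂ ⇒ the lower half is more spread out ⇒ left-skewed.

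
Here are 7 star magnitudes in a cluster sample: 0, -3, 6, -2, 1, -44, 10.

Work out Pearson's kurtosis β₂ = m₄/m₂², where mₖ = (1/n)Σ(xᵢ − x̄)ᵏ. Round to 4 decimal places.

4.6062

x̄ = -4.5714
Σ(xᵢ − x̄)² = 1939.7143 ⇒ m₂ = 277.10204
Σ(xᵢ − x̄)⁴ = 2475841.0671 ⇒ m₄ = 353691.58101
m₂² = 76785.54102
β₂ = m₄/m₂² = 353691.58101 / 76785.54102 ≈ 4.6062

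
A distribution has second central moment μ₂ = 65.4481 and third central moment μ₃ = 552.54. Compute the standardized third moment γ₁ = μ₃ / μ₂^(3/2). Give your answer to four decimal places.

σ = √μ₂ = √65.4481 = 8.09000
σ³ = μ₂^(3/2) = 529.47513
γ₁ = μ₃/σ³ = 552.54 / 529.47513 ≈ 1.0436

1.0436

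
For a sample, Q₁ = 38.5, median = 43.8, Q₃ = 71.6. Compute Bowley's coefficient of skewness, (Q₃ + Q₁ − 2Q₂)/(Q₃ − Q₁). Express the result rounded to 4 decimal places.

0.6798

numerator: Q₃ + Q₁ − 2Q₂ = 71.6 + 38.5 − 2×43.8 = 22.5000
denominator: Q₃ − Q₁ = 71.6 − 38.5 = 33.1000
Bowley skewness = 22.5000 / 33.1000 ≈ 0.6798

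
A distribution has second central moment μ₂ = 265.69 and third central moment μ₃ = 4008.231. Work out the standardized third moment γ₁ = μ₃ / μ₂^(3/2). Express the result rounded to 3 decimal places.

σ = √μ₂ = √265.69 = 16.30000
σ³ = μ₂^(3/2) = 4330.74700
γ₁ = μ₃/σ³ = 4008.231 / 4330.74700 ≈ 0.926

0.926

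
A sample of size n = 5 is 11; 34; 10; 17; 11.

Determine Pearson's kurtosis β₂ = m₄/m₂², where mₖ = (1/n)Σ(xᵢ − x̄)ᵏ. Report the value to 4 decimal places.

2.8525

x̄ = 16.6000
Σ(xᵢ − x̄)² = 409.2000 ⇒ m₂ = 81.84000
Σ(xᵢ − x̄)⁴ = 95528.0160 ⇒ m₄ = 19105.60320
m₂² = 6697.78560
β₂ = m₄/m₂² = 19105.60320 / 6697.78560 ≈ 2.8525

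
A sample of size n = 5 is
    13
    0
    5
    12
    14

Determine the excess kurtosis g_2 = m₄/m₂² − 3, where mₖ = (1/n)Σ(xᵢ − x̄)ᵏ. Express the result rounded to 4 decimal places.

-1.2941

x̄ = 8.8000
Σ(xᵢ − x̄)² = 146.8000 ⇒ m₂ = 29.36000
Σ(xᵢ − x̄)⁴ = 7352.6560 ⇒ m₄ = 1470.53120
m₂² = 862.00960
g_2 = m₄/m₂² − 3 = 1.70593 − 3 ≈ -1.2941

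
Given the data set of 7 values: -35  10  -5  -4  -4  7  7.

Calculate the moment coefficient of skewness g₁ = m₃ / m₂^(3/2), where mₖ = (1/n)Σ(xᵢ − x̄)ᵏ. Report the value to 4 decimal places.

-1.3561

x̄ = (-35 + 10 - 5 - 4 - 4 + 7 + 7) / 7 = -3.4286
deviations (xᵢ − x̄): -31.5714, 13.4286, -1.5714, -0.5714, -0.5714, 10.4286, 10.4286
Σ(xᵢ − x̄)² = 1397.7143 ⇒ m₂ = 1397.7143/7 = 199.67347
Σ(xᵢ − x̄)³ = -26783.3878 ⇒ m₃ = -26783.3878/7 = -3826.19825
m₂^(3/2) = 199.67347^(1.5) = 2821.50319
g₁ = m₃ / m₂^(3/2) = -3826.19825 / 2821.50319 ≈ -1.3561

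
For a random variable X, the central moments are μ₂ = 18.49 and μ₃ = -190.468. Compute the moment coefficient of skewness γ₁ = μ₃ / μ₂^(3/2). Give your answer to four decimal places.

-2.3956

σ = √μ₂ = √18.49 = 4.30000
σ³ = μ₂^(3/2) = 79.50700
γ₁ = μ₃/σ³ = -190.468 / 79.50700 ≈ -2.3956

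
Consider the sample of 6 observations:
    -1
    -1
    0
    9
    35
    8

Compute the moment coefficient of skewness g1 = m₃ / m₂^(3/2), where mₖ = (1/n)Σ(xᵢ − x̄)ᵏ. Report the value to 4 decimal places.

1.3902

x̄ = (-1 - 1 + 0 + 9 + 35 + 8) / 6 = 8.3333
deviations (xᵢ − x̄): -9.3333, -9.3333, -8.3333, 0.6667, 26.6667, -0.3333
Σ(xᵢ − x̄)² = 955.3333 ⇒ m₂ = 955.3333/6 = 159.22222
Σ(xᵢ − x̄)³ = 16758.4444 ⇒ m₃ = 16758.4444/6 = 2793.07407
m₂^(3/2) = 159.22222^(1.5) = 2009.11836
g1 = m₃ / m₂^(3/2) = 2793.07407 / 2009.11836 ≈ 1.3902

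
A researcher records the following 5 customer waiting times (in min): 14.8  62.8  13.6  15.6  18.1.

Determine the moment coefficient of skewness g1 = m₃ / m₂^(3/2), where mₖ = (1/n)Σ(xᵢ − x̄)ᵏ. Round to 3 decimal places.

x̄ = (14.8 + 62.8 + 13.6 + 15.6 + 18.1) / 5 = 24.9800
deviations (xᵢ − x̄): -10.1800, 37.8200, -11.3800, -9.3800, -6.8800
Σ(xᵢ − x̄)² = 1798.8080 ⇒ m₂ = 1798.8080/5 = 359.76160
Σ(xᵢ − x̄)³ = 50416.2355 ⇒ m₃ = 50416.2355/5 = 10083.24710
m₂^(3/2) = 359.76160^(1.5) = 6823.73589
g1 = m₃ / m₂^(3/2) = 10083.24710 / 6823.73589 ≈ 1.478

1.478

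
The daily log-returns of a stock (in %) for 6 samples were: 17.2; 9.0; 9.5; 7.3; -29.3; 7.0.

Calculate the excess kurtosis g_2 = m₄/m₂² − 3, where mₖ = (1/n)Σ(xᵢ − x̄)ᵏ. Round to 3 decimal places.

x̄ = 3.4500
Σ(xᵢ − x̄)² = 1356.4550 ⇒ m₂ = 226.07583
Σ(xᵢ − x̄)⁴ = 1188802.0118 ⇒ m₄ = 198133.66864
m₂² = 51110.28242
g_2 = m₄/m₂² − 3 = 3.87659 − 3 ≈ 0.877

0.877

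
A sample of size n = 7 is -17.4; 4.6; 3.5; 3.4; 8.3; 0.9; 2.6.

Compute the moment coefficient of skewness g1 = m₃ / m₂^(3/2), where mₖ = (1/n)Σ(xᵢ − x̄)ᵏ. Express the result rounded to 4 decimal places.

x̄ = (-17.4 + 4.6 + 3.5 + 3.4 + 8.3 + 0.9 + 2.6) / 7 = 0.8429
deviations (xᵢ − x̄): -18.2429, 3.7571, 2.6571, 2.5571, 7.4571, 0.0571, 1.7571
Σ(xᵢ − x̄)² = 419.2171 ⇒ m₂ = 419.2171/7 = 59.88816
Σ(xᵢ − x̄)³ = -5562.6289 ⇒ m₃ = -5562.6289/7 = -794.66127
m₂^(3/2) = 59.88816^(1.5) = 463.45918
g1 = m₃ / m₂^(3/2) = -794.66127 / 463.45918 ≈ -1.7146

-1.7146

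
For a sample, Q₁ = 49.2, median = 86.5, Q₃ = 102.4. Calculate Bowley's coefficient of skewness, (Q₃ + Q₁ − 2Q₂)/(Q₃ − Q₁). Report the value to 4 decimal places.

-0.4023

numerator: Q₃ + Q₁ − 2Q₂ = 102.4 + 49.2 − 2×86.5 = -21.4000
denominator: Q₃ − Q₁ = 102.4 − 49.2 = 53.2000
Bowley skewness = -21.4000 / 53.2000 ≈ -0.4023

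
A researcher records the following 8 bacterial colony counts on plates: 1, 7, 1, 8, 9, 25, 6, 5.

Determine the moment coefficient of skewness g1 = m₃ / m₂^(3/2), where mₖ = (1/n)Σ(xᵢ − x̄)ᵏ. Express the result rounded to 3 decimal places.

1.580

x̄ = (1 + 7 + 1 + 8 + 9 + 25 + 6 + 5) / 8 = 7.7500
deviations (xᵢ − x̄): -6.7500, -0.7500, -6.7500, 0.2500, 1.2500, 17.2500, -1.7500, -2.7500
Σ(xᵢ − x̄)² = 401.5000 ⇒ m₂ = 401.5000/8 = 50.18750
Σ(xᵢ − x̄)³ = 4493.2500 ⇒ m₃ = 4493.2500/8 = 561.65625
m₂^(3/2) = 50.18750^(1.5) = 355.54399
g1 = m₃ / m₂^(3/2) = 561.65625 / 355.54399 ≈ 1.580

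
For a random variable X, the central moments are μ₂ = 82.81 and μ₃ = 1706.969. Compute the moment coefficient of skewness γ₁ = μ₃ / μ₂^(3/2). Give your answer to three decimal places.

σ = √μ₂ = √82.81 = 9.10000
σ³ = μ₂^(3/2) = 753.57100
γ₁ = μ₃/σ³ = 1706.969 / 753.57100 ≈ 2.265

2.265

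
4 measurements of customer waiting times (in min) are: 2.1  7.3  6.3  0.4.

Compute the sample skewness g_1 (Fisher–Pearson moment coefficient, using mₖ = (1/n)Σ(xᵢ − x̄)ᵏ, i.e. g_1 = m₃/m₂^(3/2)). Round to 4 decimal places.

-0.0840

x̄ = (2.1 + 7.3 + 6.3 + 0.4) / 4 = 4.0250
deviations (xᵢ − x̄): -1.9250, 3.2750, 2.2750, -3.6250
Σ(xᵢ − x̄)² = 32.7475 ⇒ m₂ = 32.7475/4 = 8.18688
Σ(xᵢ − x̄)³ = -7.8671 ⇒ m₃ = -7.8671/4 = -1.96678
m₂^(3/2) = 8.18688^(1.5) = 23.42487
g_1 = m₃ / m₂^(3/2) = -1.96678 / 23.42487 ≈ -0.0840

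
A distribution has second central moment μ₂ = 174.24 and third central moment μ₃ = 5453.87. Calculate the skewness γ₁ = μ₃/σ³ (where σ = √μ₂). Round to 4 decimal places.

2.3713

σ = √μ₂ = √174.24 = 13.20000
σ³ = μ₂^(3/2) = 2299.96800
γ₁ = μ₃/σ³ = 5453.87 / 2299.96800 ≈ 2.3713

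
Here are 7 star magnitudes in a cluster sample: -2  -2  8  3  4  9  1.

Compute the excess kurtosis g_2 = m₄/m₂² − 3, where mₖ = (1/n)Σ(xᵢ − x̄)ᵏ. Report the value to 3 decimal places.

x̄ = 3.0000
Σ(xᵢ − x̄)² = 116.0000 ⇒ m₂ = 16.57143
Σ(xᵢ − x̄)⁴ = 3188.0000 ⇒ m₄ = 455.42857
m₂² = 274.61224
g_2 = m₄/m₂² − 3 = 1.65844 − 3 ≈ -1.342

-1.342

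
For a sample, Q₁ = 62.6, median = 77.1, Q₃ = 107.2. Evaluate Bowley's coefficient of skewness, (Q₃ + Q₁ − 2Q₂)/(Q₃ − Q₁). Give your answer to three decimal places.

numerator: Q₃ + Q₁ − 2Q₂ = 107.2 + 62.6 − 2×77.1 = 15.6000
denominator: Q₃ − Q₁ = 107.2 − 62.6 = 44.6000
Bowley skewness = 15.6000 / 44.6000 ≈ 0.350

0.350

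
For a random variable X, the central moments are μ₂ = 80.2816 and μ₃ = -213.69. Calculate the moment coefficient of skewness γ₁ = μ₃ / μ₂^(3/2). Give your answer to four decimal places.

-0.2971

σ = √μ₂ = √80.2816 = 8.96000
σ³ = μ₂^(3/2) = 719.32314
γ₁ = μ₃/σ³ = -213.69 / 719.32314 ≈ -0.2971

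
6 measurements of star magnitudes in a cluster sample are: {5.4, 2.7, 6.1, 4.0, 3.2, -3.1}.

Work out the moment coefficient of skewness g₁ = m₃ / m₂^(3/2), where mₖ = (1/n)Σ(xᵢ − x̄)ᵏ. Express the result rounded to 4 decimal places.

-1.1856

x̄ = (5.4 + 2.7 + 6.1 + 4.0 + 3.2 - 3.1) / 6 = 3.0500
deviations (xᵢ − x̄): 2.3500, -0.3500, 3.0500, 0.9500, 0.1500, -6.1500
Σ(xᵢ − x̄)² = 53.6950 ⇒ m₂ = 53.6950/6 = 8.94917
Σ(xᵢ − x̄)³ = -190.4400 ⇒ m₃ = -190.4400/6 = -31.74000
m₂^(3/2) = 8.94917^(1.5) = 26.77157
g₁ = m₃ / m₂^(3/2) = -31.74000 / 26.77157 ≈ -1.1856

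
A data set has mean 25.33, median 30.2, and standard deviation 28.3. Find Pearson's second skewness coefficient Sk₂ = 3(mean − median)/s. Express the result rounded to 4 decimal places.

Sk₂ = 3(25.33 − 30.2) / 28.3 = 3 × -4.8700 / 28.3
    = -14.6100 / 28.3 ≈ -0.5163

-0.5163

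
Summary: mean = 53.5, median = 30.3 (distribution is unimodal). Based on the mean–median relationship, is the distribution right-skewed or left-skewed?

mean − median = 53.5 − 30.3 = 23.2
mean > median ⇒ the longer tail is on the right ⇒ right-skewed (positively skewed).

right-skewed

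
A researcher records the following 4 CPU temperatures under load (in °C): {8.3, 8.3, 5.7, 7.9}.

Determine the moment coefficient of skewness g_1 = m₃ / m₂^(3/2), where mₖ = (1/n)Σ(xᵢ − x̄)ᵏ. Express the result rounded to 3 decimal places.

x̄ = (8.3 + 8.3 + 5.7 + 7.9) / 4 = 7.5500
deviations (xᵢ − x̄): 0.7500, 0.7500, -1.8500, 0.3500
Σ(xᵢ − x̄)² = 4.6700 ⇒ m₂ = 4.6700/4 = 1.16750
Σ(xᵢ − x̄)³ = -5.4450 ⇒ m₃ = -5.4450/4 = -1.36125
m₂^(3/2) = 1.16750^(1.5) = 1.26149
g_1 = m₃ / m₂^(3/2) = -1.36125 / 1.26149 ≈ -1.079

-1.079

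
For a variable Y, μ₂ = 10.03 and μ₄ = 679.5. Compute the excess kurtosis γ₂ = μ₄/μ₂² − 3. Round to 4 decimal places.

3.7544

μ₂² = 10.03² = 100.60090
μ₄/μ₂² = 679.5 / 100.60090 = 6.75441
γ₂ = 6.75441 − 3 ≈ 3.7544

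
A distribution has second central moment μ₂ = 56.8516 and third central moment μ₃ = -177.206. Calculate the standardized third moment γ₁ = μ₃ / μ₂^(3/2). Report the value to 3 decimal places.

σ = √μ₂ = √56.8516 = 7.54000
σ³ = μ₂^(3/2) = 428.66106
γ₁ = μ₃/σ³ = -177.206 / 428.66106 ≈ -0.413

-0.413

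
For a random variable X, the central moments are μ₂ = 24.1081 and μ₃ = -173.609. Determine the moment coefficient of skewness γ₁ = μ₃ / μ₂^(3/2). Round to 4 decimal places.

-1.4667

σ = √μ₂ = √24.1081 = 4.91000
σ³ = μ₂^(3/2) = 118.37077
γ₁ = μ₃/σ³ = -173.609 / 118.37077 ≈ -1.4667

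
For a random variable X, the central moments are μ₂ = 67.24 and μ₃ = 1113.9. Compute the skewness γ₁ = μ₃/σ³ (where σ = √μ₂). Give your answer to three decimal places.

2.020

σ = √μ₂ = √67.24 = 8.20000
σ³ = μ₂^(3/2) = 551.36800
γ₁ = μ₃/σ³ = 1113.9 / 551.36800 ≈ 2.020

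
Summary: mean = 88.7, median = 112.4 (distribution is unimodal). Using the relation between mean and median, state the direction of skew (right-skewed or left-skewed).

mean − median = 88.7 − 112.4 = -23.7
mean < median ⇒ the longer tail is on the left ⇒ left-skewed (negatively skewed).

left-skewed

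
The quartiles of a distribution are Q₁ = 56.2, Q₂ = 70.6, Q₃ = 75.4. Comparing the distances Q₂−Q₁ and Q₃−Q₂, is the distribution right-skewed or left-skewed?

Q₂ − Q₁ = 14.4;  Q₃ − Q₂ = 4.8
Q₂ − Q₁ > Q₃ − Q₂ ⇒ the lower half is more spread out ⇒ left-skewed.

left-skewed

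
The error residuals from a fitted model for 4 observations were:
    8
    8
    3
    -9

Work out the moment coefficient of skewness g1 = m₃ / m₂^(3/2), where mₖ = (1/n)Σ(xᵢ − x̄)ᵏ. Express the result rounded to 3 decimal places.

-0.886

x̄ = (8 + 8 + 3 - 9) / 4 = 2.5000
deviations (xᵢ − x̄): 5.5000, 5.5000, 0.5000, -11.5000
Σ(xᵢ − x̄)² = 193.0000 ⇒ m₂ = 193.0000/4 = 48.25000
Σ(xᵢ − x̄)³ = -1188.0000 ⇒ m₃ = -1188.0000/4 = -297.00000
m₂^(3/2) = 48.25000^(1.5) = 335.15521
g1 = m₃ / m₂^(3/2) = -297.00000 / 335.15521 ≈ -0.886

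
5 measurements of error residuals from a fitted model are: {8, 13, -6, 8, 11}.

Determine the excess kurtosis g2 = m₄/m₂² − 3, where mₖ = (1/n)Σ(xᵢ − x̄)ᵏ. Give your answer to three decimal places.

x̄ = 6.8000
Σ(xᵢ − x̄)² = 222.8000 ⇒ m₂ = 44.56000
Σ(xᵢ − x̄)⁴ = 28636.4960 ⇒ m₄ = 5727.29920
m₂² = 1985.59360
g2 = m₄/m₂² − 3 = 2.88443 − 3 ≈ -0.116

-0.116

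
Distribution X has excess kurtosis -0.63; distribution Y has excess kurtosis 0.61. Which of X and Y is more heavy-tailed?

Higher excess kurtosis ⇒ heavier tails relative to the normal distribution.
-0.63 vs 0.61: the larger is 0.61, so Y has heavier tails. (Y is leptokurtic — heavier-than-normal tails; the other is platykurtic.)

Y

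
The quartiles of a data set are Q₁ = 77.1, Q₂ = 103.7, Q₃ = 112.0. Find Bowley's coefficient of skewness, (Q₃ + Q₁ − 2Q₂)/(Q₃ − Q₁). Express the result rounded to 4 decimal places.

-0.5244

numerator: Q₃ + Q₁ − 2Q₂ = 112.0 + 77.1 − 2×103.7 = -18.3000
denominator: Q₃ − Q₁ = 112.0 − 77.1 = 34.9000
Bowley skewness = -18.3000 / 34.9000 ≈ -0.5244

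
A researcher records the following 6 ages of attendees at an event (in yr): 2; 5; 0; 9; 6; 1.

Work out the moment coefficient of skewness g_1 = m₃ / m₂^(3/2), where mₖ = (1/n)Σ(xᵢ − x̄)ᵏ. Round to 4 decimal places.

x̄ = (2 + 5 + 0 + 9 + 6 + 1) / 6 = 3.8333
deviations (xᵢ − x̄): -1.8333, 1.1667, -3.8333, 5.1667, 2.1667, -2.8333
Σ(xᵢ − x̄)² = 58.8333 ⇒ m₂ = 58.8333/6 = 9.80556
Σ(xᵢ − x̄)³ = 64.4444 ⇒ m₃ = 64.4444/6 = 10.74074
m₂^(3/2) = 9.80556^(1.5) = 30.70494
g_1 = m₃ / m₂^(3/2) = 10.74074 / 30.70494 ≈ 0.3498

0.3498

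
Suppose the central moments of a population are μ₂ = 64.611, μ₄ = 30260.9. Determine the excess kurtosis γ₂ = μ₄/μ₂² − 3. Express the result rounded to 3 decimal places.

μ₂² = 64.611² = 4174.58132
μ₄/μ₂² = 30260.9 / 4174.58132 = 7.24885
γ₂ = 7.24885 − 3 ≈ 4.249

4.249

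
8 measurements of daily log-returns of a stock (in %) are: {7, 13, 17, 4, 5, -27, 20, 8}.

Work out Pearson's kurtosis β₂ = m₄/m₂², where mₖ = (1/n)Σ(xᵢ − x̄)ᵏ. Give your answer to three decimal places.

x̄ = 5.8750
Σ(xᵢ − x̄)² = 1464.8750 ⇒ m₂ = 183.10938
Σ(xᵢ − x̄)⁴ = 1225790.8379 ⇒ m₄ = 153223.85474
m₂² = 33529.04321
β₂ = m₄/m₂² = 153223.85474 / 33529.04321 ≈ 4.570

4.570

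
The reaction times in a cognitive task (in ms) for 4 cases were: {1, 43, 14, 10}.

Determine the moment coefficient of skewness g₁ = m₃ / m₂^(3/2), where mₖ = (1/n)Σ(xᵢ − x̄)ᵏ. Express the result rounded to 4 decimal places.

0.8417

x̄ = (1 + 43 + 14 + 10) / 4 = 17.0000
deviations (xᵢ − x̄): -16.0000, 26.0000, -3.0000, -7.0000
Σ(xᵢ − x̄)² = 990.0000 ⇒ m₂ = 990.0000/4 = 247.50000
Σ(xᵢ − x̄)³ = 13110.0000 ⇒ m₃ = 13110.0000/4 = 3277.50000
m₂^(3/2) = 247.50000^(1.5) = 3893.70285
g₁ = m₃ / m₂^(3/2) = 3277.50000 / 3893.70285 ≈ 0.8417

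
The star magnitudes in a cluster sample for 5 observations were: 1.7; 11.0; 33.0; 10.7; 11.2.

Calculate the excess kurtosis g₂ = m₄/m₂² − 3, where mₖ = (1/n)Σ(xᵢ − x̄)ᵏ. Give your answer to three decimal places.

x̄ = 13.5200
Σ(xᵢ − x̄)² = 538.8680 ⇒ m₂ = 107.77360
Σ(xᵢ − x̄)⁴ = 163649.8777 ⇒ m₄ = 32729.97553
m₂² = 11615.14886
g₂ = m₄/m₂² − 3 = 2.81787 − 3 ≈ -0.182

-0.182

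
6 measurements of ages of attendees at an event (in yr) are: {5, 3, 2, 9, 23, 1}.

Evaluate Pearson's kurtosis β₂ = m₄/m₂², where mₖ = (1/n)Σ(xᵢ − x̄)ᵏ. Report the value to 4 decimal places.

x̄ = 7.1667
Σ(xᵢ − x̄)² = 340.8333 ⇒ m₂ = 56.80556
Σ(xᵢ − x̄)⁴ = 65341.1528 ⇒ m₄ = 10890.19213
m₂² = 3226.87114
β₂ = m₄/m₂² = 10890.19213 / 3226.87114 ≈ 3.3748

3.3748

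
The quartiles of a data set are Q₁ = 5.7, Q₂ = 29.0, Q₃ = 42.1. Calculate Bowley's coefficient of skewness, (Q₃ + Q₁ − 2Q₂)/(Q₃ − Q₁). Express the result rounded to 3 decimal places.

numerator: Q₃ + Q₁ − 2Q₂ = 42.1 + 5.7 − 2×29.0 = -10.2000
denominator: Q₃ − Q₁ = 42.1 − 5.7 = 36.4000
Bowley skewness = -10.2000 / 36.4000 ≈ -0.280

-0.280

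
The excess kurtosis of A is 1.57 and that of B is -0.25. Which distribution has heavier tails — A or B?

Higher excess kurtosis ⇒ heavier tails relative to the normal distribution.
1.57 vs -0.25: the larger is 1.57, so A has heavier tails. (A is leptokurtic — heavier-than-normal tails; the other is platykurtic.)

A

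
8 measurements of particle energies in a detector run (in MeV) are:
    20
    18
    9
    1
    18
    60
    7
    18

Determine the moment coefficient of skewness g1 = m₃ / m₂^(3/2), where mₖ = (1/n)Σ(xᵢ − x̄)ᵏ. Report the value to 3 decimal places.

x̄ = (20 + 18 + 9 + 1 + 18 + 60 + 7 + 18) / 8 = 18.8750
deviations (xᵢ − x̄): 1.1250, -0.8750, -9.8750, -17.8750, -0.8750, 41.1250, -11.8750, -0.8750
Σ(xᵢ − x̄)² = 2252.8750 ⇒ m₂ = 2252.8750/8 = 281.60938
Σ(xᵢ − x̄)³ = 61203.8438 ⇒ m₃ = 61203.8438/8 = 7650.48047
m₂^(3/2) = 281.60938^(1.5) = 4725.74913
g1 = m₃ / m₂^(3/2) = 7650.48047 / 4725.74913 ≈ 1.619

1.619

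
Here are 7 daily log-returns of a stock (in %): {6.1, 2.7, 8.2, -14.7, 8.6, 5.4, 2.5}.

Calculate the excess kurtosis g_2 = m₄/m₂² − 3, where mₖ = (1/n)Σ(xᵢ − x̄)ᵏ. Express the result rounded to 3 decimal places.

x̄ = 2.6857
Σ(xᵢ − x̄)² = 386.7086 ⇒ m₂ = 55.24408
Σ(xᵢ − x̄)⁴ = 93701.2524 ⇒ m₄ = 13385.89320
m₂² = 3051.90856
g_2 = m₄/m₂² − 3 = 4.38607 − 3 ≈ 1.386

1.386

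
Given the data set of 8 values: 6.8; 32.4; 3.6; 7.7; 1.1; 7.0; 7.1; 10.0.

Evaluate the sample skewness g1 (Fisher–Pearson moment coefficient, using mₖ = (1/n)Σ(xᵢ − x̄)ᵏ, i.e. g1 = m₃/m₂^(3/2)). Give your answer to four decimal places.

1.9054

x̄ = (6.8 + 32.4 + 3.6 + 7.7 + 1.1 + 7.0 + 7.1 + 10.0) / 8 = 9.4625
deviations (xᵢ − x̄): -2.6625, 22.9375, -5.8625, -1.7625, -8.3625, -2.4625, -2.3625, 0.5375
Σ(xᵢ − x̄)² = 652.5588 ⇒ m₂ = 652.5588/8 = 81.56984
Σ(xᵢ − x̄)³ = 11229.4803 ⇒ m₃ = 11229.4803/8 = 1403.68504
m₂^(3/2) = 81.56984^(1.5) = 736.70640
g1 = m₃ / m₂^(3/2) = 1403.68504 / 736.70640 ≈ 1.9054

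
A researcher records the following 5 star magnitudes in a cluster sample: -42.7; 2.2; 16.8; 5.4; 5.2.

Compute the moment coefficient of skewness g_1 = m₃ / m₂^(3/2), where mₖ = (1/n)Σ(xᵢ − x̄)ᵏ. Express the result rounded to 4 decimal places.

x̄ = (-42.7 + 2.2 + 16.8 + 5.4 + 5.2) / 5 = -2.6200
deviations (xᵢ − x̄): -40.0800, 4.8200, 19.4200, 8.0200, 7.8200
Σ(xᵢ − x̄)² = 2132.2480 ⇒ m₂ = 2132.2480/5 = 426.44960
Σ(xᵢ − x̄)³ = -55954.7381 ⇒ m₃ = -55954.7381/5 = -11190.94762
m₂^(3/2) = 426.44960^(1.5) = 8806.46406
g_1 = m₃ / m₂^(3/2) = -11190.94762 / 8806.46406 ≈ -1.2708

-1.2708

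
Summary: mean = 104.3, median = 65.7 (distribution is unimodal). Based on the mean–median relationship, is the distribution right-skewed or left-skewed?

mean − median = 104.3 − 65.7 = 38.6
mean > median ⇒ the longer tail is on the right ⇒ right-skewed (positively skewed).

right-skewed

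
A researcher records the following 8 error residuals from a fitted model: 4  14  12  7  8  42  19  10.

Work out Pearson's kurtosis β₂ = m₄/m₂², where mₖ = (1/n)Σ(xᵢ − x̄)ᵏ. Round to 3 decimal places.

x̄ = 14.5000
Σ(xᵢ − x̄)² = 1012.0000 ⇒ m₂ = 126.50000
Σ(xᵢ − x̄)⁴ = 589877.5000 ⇒ m₄ = 73734.68750
m₂² = 16002.25000
β₂ = m₄/m₂² = 73734.68750 / 16002.25000 ≈ 4.608

4.608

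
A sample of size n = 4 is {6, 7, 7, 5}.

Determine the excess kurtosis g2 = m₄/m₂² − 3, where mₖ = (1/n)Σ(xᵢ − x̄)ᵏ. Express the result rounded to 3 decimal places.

x̄ = 6.2500
Σ(xᵢ − x̄)² = 2.7500 ⇒ m₂ = 0.68750
Σ(xᵢ − x̄)⁴ = 3.0781 ⇒ m₄ = 0.76953
m₂² = 0.47266
g2 = m₄/m₂² − 3 = 1.62810 − 3 ≈ -1.372

-1.372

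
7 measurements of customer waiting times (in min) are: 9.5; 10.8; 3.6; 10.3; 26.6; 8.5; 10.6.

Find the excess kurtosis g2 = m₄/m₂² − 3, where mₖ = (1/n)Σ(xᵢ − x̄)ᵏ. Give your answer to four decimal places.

1.2578

x̄ = 11.4143
Σ(xᵢ − x̄)² = 306.1086 ⇒ m₂ = 43.72980
Σ(xᵢ − x̄)⁴ = 56995.4713 ⇒ m₄ = 8142.21019
m₂² = 1912.29505
g2 = m₄/m₂² − 3 = 4.25782 − 3 ≈ 1.2578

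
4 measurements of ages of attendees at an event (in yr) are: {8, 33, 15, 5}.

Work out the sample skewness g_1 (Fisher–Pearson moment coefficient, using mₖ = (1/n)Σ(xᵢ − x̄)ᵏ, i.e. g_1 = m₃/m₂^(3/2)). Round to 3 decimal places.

0.804

x̄ = (8 + 33 + 15 + 5) / 4 = 15.2500
deviations (xᵢ − x̄): -7.2500, 17.7500, -0.2500, -10.2500
Σ(xᵢ − x̄)² = 472.7500 ⇒ m₂ = 472.7500/4 = 118.18750
Σ(xᵢ − x̄)³ = 4134.3750 ⇒ m₃ = 4134.3750/4 = 1033.59375
m₂^(3/2) = 118.18750^(1.5) = 1284.86447
g_1 = m₃ / m₂^(3/2) = 1033.59375 / 1284.86447 ≈ 0.804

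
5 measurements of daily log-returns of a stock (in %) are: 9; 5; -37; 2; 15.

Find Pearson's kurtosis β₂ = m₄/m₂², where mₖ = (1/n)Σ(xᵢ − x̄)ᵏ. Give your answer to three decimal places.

x̄ = -1.2000
Σ(xᵢ − x̄)² = 1696.8000 ⇒ m₂ = 339.36000
Σ(xᵢ − x̄)⁴ = 1723882.6560 ⇒ m₄ = 344776.53120
m₂² = 115165.20960
β₂ = m₄/m₂² = 344776.53120 / 115165.20960 ≈ 2.994

2.994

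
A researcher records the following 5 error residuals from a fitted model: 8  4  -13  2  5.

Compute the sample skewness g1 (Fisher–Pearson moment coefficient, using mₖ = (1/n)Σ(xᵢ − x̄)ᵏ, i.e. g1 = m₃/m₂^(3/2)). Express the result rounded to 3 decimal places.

-1.240

x̄ = (8 + 4 - 13 + 2 + 5) / 5 = 1.2000
deviations (xᵢ − x̄): 6.8000, 2.8000, -14.2000, 0.8000, 3.8000
Σ(xᵢ − x̄)² = 270.8000 ⇒ m₂ = 270.8000/5 = 54.16000
Σ(xᵢ − x̄)³ = -2471.5200 ⇒ m₃ = -2471.5200/5 = -494.30400
m₂^(3/2) = 54.16000^(1.5) = 398.58228
g1 = m₃ / m₂^(3/2) = -494.30400 / 398.58228 ≈ -1.240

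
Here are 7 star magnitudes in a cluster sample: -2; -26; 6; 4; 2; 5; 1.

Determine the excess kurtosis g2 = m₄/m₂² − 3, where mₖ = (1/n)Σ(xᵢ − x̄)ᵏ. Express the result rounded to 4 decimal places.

x̄ = -1.4286
Σ(xᵢ − x̄)² = 747.7143 ⇒ m₂ = 106.81633
Σ(xᵢ − x̄)⁴ = 370314.8630 ⇒ m₄ = 52902.12328
m₂² = 11409.72761
g2 = m₄/m₂² − 3 = 4.63658 − 3 ≈ 1.6366

1.6366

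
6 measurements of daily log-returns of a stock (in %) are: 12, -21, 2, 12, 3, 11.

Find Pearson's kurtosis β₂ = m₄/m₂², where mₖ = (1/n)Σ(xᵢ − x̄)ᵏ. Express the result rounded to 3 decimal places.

x̄ = 3.1667
Σ(xᵢ − x̄)² = 802.8333 ⇒ m₂ = 133.80556
Σ(xᵢ − x̄)⁴ = 357032.1528 ⇒ m₄ = 59505.35880
m₂² = 17903.92670
β₂ = m₄/m₂² = 59505.35880 / 17903.92670 ≈ 3.324

3.324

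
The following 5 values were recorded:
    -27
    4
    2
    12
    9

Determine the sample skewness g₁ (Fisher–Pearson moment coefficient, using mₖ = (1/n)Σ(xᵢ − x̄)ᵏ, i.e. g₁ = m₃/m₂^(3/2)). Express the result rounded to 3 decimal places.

x̄ = (-27 + 4 + 2 + 12 + 9) / 5 = 0.0000
deviations (xᵢ − x̄): -27.0000, 4.0000, 2.0000, 12.0000, 9.0000
Σ(xᵢ − x̄)² = 974.0000 ⇒ m₂ = 974.0000/5 = 194.80000
Σ(xᵢ − x̄)³ = -17154.0000 ⇒ m₃ = -17154.0000/5 = -3430.80000
m₂^(3/2) = 194.80000^(1.5) = 2718.83861
g₁ = m₃ / m₂^(3/2) = -3430.80000 / 2718.83861 ≈ -1.262

-1.262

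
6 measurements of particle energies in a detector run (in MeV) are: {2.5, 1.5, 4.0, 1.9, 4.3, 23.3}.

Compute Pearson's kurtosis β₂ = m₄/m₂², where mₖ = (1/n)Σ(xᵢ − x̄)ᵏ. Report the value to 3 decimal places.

x̄ = 6.2500
Σ(xᵢ − x̄)² = 355.1150 ⇒ m₂ = 59.18583
Σ(xᵢ − x̄)⁴ = 85612.9127 ⇒ m₄ = 14268.81879
m₂² = 3502.96287
β₂ = m₄/m₂² = 14268.81879 / 3502.96287 ≈ 4.073

4.073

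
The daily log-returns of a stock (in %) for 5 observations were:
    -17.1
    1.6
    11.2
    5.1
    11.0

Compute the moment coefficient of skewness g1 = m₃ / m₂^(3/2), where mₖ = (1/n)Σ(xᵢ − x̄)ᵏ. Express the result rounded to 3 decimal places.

x̄ = (-17.1 + 1.6 + 11.2 + 5.1 + 11.0) / 5 = 2.3600
deviations (xᵢ − x̄): -19.4600, -0.7600, 8.8400, 2.7400, 8.6400
Σ(xᵢ − x̄)² = 539.5720 ⇒ m₂ = 539.5720/5 = 107.91440
Σ(xᵢ − x̄)³ = -6013.4270 ⇒ m₃ = -6013.4270/5 = -1202.68541
m₂^(3/2) = 107.91440^(1.5) = 1121.03482
g1 = m₃ / m₂^(3/2) = -1202.68541 / 1121.03482 ≈ -1.073

-1.073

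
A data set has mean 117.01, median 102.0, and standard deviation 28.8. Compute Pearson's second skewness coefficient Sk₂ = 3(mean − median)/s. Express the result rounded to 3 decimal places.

Sk₂ = 3(117.01 − 102.0) / 28.8 = 3 × 15.0100 / 28.8
    = 45.0300 / 28.8 ≈ 1.564

1.564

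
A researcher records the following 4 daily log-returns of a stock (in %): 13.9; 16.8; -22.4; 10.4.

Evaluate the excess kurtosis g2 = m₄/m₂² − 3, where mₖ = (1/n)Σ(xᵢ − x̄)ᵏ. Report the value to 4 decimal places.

-0.7215

x̄ = 4.6750
Σ(xᵢ − x̄)² = 997.9475 ⇒ m₂ = 249.48688
Σ(xᵢ − x̄)⁴ = 567300.5013 ⇒ m₄ = 141825.12533
m₂² = 62243.70080
g2 = m₄/m₂² − 3 = 2.27855 − 3 ≈ -0.7215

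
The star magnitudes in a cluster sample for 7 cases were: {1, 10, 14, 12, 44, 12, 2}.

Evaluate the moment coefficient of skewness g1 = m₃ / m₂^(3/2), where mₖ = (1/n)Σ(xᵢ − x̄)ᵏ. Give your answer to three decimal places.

x̄ = (1 + 10 + 14 + 12 + 44 + 12 + 2) / 7 = 13.5714
deviations (xᵢ − x̄): -12.5714, -3.5714, 0.4286, -1.5714, 30.4286, -1.5714, -11.5714
Σ(xᵢ − x̄)² = 1235.7143 ⇒ m₂ = 1235.7143/7 = 176.53061
Σ(xᵢ − x̄)³ = 24584.3265 ⇒ m₃ = 24584.3265/7 = 3512.04665
m₂^(3/2) = 176.53061^(1.5) = 2345.47086
g1 = m₃ / m₂^(3/2) = 3512.04665 / 2345.47086 ≈ 1.497

1.497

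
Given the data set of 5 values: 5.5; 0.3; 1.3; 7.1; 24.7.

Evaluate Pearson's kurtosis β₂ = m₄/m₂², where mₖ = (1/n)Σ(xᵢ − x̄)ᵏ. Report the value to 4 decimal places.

2.8577

x̄ = 7.7800
Σ(xᵢ − x̄)² = 389.8880 ⇒ m₂ = 77.97760
Σ(xᵢ − x̄)⁴ = 86880.7810 ⇒ m₄ = 17376.15619
m₂² = 6080.50610
β₂ = m₄/m₂² = 17376.15619 / 6080.50610 ≈ 2.8577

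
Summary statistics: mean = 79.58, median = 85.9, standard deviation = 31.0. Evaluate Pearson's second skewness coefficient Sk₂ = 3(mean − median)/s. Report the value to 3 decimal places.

Sk₂ = 3(79.58 − 85.9) / 31.0 = 3 × -6.3200 / 31.0
    = -18.9600 / 31.0 ≈ -0.612

-0.612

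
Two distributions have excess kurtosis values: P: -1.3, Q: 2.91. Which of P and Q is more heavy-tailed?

Higher excess kurtosis ⇒ heavier tails relative to the normal distribution.
-1.3 vs 2.91: the larger is 2.91, so Q has heavier tails. (Q is leptokurtic — heavier-than-normal tails; the other is platykurtic.)

Q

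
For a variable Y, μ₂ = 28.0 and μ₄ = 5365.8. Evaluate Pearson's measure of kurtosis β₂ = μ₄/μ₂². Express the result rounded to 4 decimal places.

μ₂² = 28.0² = 784.00000
μ₄/μ₂² = 5365.8 / 784.00000 = 6.84413
β₂ ≈ 6.8441

6.8441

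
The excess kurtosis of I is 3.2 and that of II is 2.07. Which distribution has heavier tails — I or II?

I

Higher excess kurtosis ⇒ heavier tails relative to the normal distribution.
3.2 vs 2.07: the larger is 3.2, so I has heavier tails.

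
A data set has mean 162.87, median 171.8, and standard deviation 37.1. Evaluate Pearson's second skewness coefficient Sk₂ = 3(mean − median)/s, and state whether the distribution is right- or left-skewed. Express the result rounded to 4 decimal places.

-0.7221, left-skewed

Sk₂ = 3(162.87 − 171.8) / 37.1 = 3 × -8.9300 / 37.1
    = -26.7900 / 37.1 ≈ -0.7221
Sk₂ < 0 ⇒ mean < median ⇒ left-skewed (negative skew).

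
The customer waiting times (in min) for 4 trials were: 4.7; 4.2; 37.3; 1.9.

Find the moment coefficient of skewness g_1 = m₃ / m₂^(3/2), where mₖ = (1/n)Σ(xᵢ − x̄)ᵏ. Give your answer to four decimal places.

1.1364

x̄ = (4.7 + 4.2 + 37.3 + 1.9) / 4 = 12.0250
deviations (xᵢ − x̄): -7.3250, -7.8250, 25.2750, -10.1250
Σ(xᵢ − x̄)² = 856.2275 ⇒ m₂ = 856.2275/4 = 214.05687
Σ(xᵢ − x̄)³ = 14236.1899 ⇒ m₃ = 14236.1899/4 = 3559.04747
m₂^(3/2) = 214.05687^(1.5) = 3131.79821
g_1 = m₃ / m₂^(3/2) = 3559.04747 / 3131.79821 ≈ 1.1364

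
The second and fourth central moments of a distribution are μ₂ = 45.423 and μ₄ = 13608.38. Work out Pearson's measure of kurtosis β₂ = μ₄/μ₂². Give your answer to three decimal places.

μ₂² = 45.423² = 2063.24893
μ₄/μ₂² = 13608.38 / 2063.24893 = 6.59561
β₂ ≈ 6.596

6.596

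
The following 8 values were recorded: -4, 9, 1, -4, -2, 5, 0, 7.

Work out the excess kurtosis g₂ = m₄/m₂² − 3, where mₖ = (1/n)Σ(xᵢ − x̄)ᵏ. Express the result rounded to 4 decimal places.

x̄ = 1.5000
Σ(xᵢ − x̄)² = 174.0000 ⇒ m₂ = 21.75000
Σ(xᵢ − x̄)⁴ = 6214.5000 ⇒ m₄ = 776.81250
m₂² = 473.06250
g₂ = m₄/m₂² − 3 = 1.64209 − 3 ≈ -1.3579

-1.3579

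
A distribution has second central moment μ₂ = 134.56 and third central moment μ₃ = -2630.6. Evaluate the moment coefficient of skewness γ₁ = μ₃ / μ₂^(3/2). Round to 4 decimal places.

σ = √μ₂ = √134.56 = 11.60000
σ³ = μ₂^(3/2) = 1560.89600
γ₁ = μ₃/σ³ = -2630.6 / 1560.89600 ≈ -1.6853

-1.6853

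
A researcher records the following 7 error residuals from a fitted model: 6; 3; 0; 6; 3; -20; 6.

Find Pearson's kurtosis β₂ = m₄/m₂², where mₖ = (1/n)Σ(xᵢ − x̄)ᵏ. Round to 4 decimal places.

x̄ = 0.5714
Σ(xᵢ − x̄)² = 523.7143 ⇒ m₂ = 74.81633
Σ(xᵢ − x̄)⁴ = 181759.4344 ⇒ m₄ = 25965.63349
m₂² = 5597.48272
β₂ = m₄/m₂² = 25965.63349 / 5597.48272 ≈ 4.6388

4.6388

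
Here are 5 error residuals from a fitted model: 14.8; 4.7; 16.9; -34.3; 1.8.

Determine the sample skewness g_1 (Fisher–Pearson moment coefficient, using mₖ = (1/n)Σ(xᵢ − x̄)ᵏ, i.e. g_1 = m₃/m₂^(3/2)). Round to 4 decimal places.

x̄ = (14.8 + 4.7 + 16.9 - 34.3 + 1.8) / 5 = 0.7800
deviations (xᵢ − x̄): 14.0200, 3.9200, 16.1200, -35.0800, 1.0200
Σ(xᵢ − x̄)² = 1703.4280 ⇒ m₂ = 1703.4280/5 = 340.68560
Σ(xᵢ − x̄)³ = -36163.7453 ⇒ m₃ = -36163.7453/5 = -7232.74906
m₂^(3/2) = 340.68560^(1.5) = 6288.26255
g_1 = m₃ / m₂^(3/2) = -7232.74906 / 6288.26255 ≈ -1.1502

-1.1502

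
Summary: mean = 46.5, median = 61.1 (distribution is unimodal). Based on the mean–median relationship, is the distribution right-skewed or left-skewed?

left-skewed

mean − median = 46.5 − 61.1 = -14.6
mean < median ⇒ the longer tail is on the left ⇒ left-skewed (negatively skewed).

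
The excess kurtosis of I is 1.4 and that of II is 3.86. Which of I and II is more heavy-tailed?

Higher excess kurtosis ⇒ heavier tails relative to the normal distribution.
1.4 vs 3.86: the larger is 3.86, so II has heavier tails.

II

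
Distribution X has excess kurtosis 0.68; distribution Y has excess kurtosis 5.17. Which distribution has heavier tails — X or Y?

Y

Higher excess kurtosis ⇒ heavier tails relative to the normal distribution.
0.68 vs 5.17: the larger is 5.17, so Y has heavier tails.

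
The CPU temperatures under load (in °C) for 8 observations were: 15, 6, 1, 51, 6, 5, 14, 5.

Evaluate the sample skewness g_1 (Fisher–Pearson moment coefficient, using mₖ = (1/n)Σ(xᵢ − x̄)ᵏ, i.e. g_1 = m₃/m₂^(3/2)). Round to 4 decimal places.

1.9006

x̄ = (15 + 6 + 1 + 51 + 6 + 5 + 14 + 5) / 8 = 12.8750
deviations (xᵢ − x̄): 2.1250, -6.8750, -11.8750, 38.1250, -6.8750, -7.8750, 1.1250, -7.8750
Σ(xᵢ − x̄)² = 1818.8750 ⇒ m₂ = 1818.8750/8 = 227.35938
Σ(xᵢ − x̄)³ = 52125.0938 ⇒ m₃ = 52125.0938/8 = 6515.63672
m₂^(3/2) = 227.35938^(1.5) = 3428.22486
g_1 = m₃ / m₂^(3/2) = 6515.63672 / 3428.22486 ≈ 1.9006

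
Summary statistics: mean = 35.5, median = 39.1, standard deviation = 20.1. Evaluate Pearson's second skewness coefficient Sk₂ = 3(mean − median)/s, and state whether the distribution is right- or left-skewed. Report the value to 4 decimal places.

Sk₂ = 3(35.5 − 39.1) / 20.1 = 3 × -3.6000 / 20.1
    = -10.8000 / 20.1 ≈ -0.5373
Sk₂ < 0 ⇒ mean < median ⇒ left-skewed (negative skew).

-0.5373, left-skewed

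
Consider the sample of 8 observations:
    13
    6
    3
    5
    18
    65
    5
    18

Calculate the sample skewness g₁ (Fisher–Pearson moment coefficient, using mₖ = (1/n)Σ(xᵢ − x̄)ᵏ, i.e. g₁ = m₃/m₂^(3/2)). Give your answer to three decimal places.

1.900

x̄ = (13 + 6 + 3 + 5 + 18 + 65 + 5 + 18) / 8 = 16.6250
deviations (xᵢ − x̄): -3.6250, -10.6250, -13.6250, -11.6250, 1.3750, 48.3750, -11.6250, 1.3750
Σ(xᵢ − x̄)² = 2925.8750 ⇒ m₂ = 2925.8750/8 = 365.73438
Σ(xᵢ − x̄)³ = 106291.0313 ⇒ m₃ = 106291.0313/8 = 13286.37891
m₂^(3/2) = 365.73438^(1.5) = 6994.37111
g₁ = m₃ / m₂^(3/2) = 13286.37891 / 6994.37111 ≈ 1.900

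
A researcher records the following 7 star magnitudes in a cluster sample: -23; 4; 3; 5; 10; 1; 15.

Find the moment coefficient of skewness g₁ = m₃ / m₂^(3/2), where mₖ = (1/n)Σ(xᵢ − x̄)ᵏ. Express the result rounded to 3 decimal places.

-1.360

x̄ = (-23 + 4 + 3 + 5 + 10 + 1 + 15) / 7 = 2.1429
deviations (xᵢ − x̄): -25.1429, 1.8571, 0.8571, 2.8571, 7.8571, -1.1429, 12.8571
Σ(xᵢ − x̄)² = 872.8571 ⇒ m₂ = 872.8571/7 = 124.69388
Σ(xᵢ − x̄)³ = -13255.1020 ⇒ m₃ = -13255.1020/7 = -1893.58601
m₂^(3/2) = 124.69388^(1.5) = 1392.41180
g₁ = m₃ / m₂^(3/2) = -1893.58601 / 1392.41180 ≈ -1.360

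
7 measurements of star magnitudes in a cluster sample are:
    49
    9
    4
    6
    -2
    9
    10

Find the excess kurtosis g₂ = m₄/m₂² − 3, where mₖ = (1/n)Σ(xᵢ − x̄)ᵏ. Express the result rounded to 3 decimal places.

x̄ = 12.1429
Σ(xᵢ − x̄)² = 1686.8571 ⇒ m₂ = 240.97959
Σ(xᵢ − x̄)⁴ = 1891428.4198 ⇒ m₄ = 270204.05998
m₂² = 58071.16368
g₂ = m₄/m₂² − 3 = 4.65298 − 3 ≈ 1.653

1.653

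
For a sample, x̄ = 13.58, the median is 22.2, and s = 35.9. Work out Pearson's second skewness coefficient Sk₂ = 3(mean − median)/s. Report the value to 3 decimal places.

-0.720

Sk₂ = 3(13.58 − 22.2) / 35.9 = 3 × -8.6200 / 35.9
    = -25.8600 / 35.9 ≈ -0.720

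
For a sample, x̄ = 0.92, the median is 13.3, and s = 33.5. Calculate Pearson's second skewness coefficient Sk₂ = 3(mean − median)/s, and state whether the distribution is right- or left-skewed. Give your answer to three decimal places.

-1.109, left-skewed

Sk₂ = 3(0.92 − 13.3) / 33.5 = 3 × -12.3800 / 33.5
    = -37.1400 / 33.5 ≈ -1.109
Sk₂ < 0 ⇒ mean < median ⇒ left-skewed (negative skew).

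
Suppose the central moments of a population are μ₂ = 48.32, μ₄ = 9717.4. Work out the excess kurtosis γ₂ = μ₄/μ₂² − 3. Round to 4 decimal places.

1.1619

μ₂² = 48.32² = 2334.82240
μ₄/μ₂² = 9717.4 / 2334.82240 = 4.16194
γ₂ = 4.16194 − 3 ≈ 1.1619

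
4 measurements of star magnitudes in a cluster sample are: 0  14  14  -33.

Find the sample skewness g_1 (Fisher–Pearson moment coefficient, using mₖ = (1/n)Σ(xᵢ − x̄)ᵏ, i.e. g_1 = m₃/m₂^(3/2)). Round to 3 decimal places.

-0.880

x̄ = (0 + 14 + 14 - 33) / 4 = -1.2500
deviations (xᵢ − x̄): 1.2500, 15.2500, 15.2500, -31.7500
Σ(xᵢ − x̄)² = 1474.7500 ⇒ m₂ = 1474.7500/4 = 368.68750
Σ(xᵢ − x̄)³ = -24910.8750 ⇒ m₃ = -24910.8750/4 = -6227.71875
m₂^(3/2) = 368.68750^(1.5) = 7079.25604
g_1 = m₃ / m₂^(3/2) = -6227.71875 / 7079.25604 ≈ -0.880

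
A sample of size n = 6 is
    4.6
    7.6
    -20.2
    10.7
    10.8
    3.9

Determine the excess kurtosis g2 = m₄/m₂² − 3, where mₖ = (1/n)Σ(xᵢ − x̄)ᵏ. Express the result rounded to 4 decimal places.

x̄ = 2.9000
Σ(xᵢ − x̄)² = 682.8400 ⇒ m₂ = 113.80667
Σ(xᵢ − x̄)⁴ = 292833.4660 ⇒ m₄ = 48805.57767
m₂² = 12951.95738
g2 = m₄/m₂² − 3 = 3.76820 − 3 ≈ 0.7682

0.7682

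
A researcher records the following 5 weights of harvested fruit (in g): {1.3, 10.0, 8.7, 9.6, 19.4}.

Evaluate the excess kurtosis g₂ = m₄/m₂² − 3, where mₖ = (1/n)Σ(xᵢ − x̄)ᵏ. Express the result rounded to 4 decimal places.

x̄ = 9.8000
Σ(xᵢ − x̄)² = 165.7000 ⇒ m₂ = 33.14000
Σ(xᵢ − x̄)⁴ = 13714.9954 ⇒ m₄ = 2742.99908
m₂² = 1098.25960
g₂ = m₄/m₂² − 3 = 2.49759 − 3 ≈ -0.5024

-0.5024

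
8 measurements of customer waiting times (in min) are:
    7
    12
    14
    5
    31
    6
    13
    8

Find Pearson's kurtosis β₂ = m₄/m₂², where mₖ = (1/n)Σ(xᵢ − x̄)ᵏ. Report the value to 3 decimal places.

x̄ = 12.0000
Σ(xᵢ − x̄)² = 492.0000 ⇒ m₂ = 61.50000
Σ(xᵢ − x̄)⁴ = 134916.0000 ⇒ m₄ = 16864.50000
m₂² = 3782.25000
β₂ = m₄/m₂² = 16864.50000 / 3782.25000 ≈ 4.459

4.459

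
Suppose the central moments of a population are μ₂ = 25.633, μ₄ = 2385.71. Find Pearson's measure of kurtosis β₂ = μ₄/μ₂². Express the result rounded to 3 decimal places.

μ₂² = 25.633² = 657.05069
μ₄/μ₂² = 2385.71 / 657.05069 = 3.63094
β₂ ≈ 3.631

3.631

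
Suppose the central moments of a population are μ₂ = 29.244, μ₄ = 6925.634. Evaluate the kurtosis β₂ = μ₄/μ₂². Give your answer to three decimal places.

8.098

μ₂² = 29.244² = 855.21154
μ₄/μ₂² = 6925.634 / 855.21154 = 8.09815
β₂ ≈ 8.098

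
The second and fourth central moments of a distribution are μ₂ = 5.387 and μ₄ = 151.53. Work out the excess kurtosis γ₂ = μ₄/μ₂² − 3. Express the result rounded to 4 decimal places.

2.2216

μ₂² = 5.387² = 29.01977
μ₄/μ₂² = 151.53 / 29.01977 = 5.22161
γ₂ = 5.22161 − 3 ≈ 2.2216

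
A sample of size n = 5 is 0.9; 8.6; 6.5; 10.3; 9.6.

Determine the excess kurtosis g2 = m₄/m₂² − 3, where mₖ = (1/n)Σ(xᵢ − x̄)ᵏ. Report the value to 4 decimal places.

-0.4469

x̄ = 7.1800
Σ(xᵢ − x̄)² = 57.5080 ⇒ m₂ = 11.50160
Σ(xᵢ − x̄)⁴ = 1688.7230 ⇒ m₄ = 337.74461
m₂² = 132.28680
g2 = m₄/m₂² − 3 = 2.55312 − 3 ≈ -0.4469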